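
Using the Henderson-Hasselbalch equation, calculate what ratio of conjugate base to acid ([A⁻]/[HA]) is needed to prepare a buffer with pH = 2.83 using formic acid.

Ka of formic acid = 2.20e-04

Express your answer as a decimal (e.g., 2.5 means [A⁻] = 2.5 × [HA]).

pKa = -log(2.20e-04) = 3.6576. pH = pKa + log([A⁻]/[HA]), so log([A⁻]/[HA]) = pH − pKa = 2.83 − 3.6576 = -0.8276. [A⁻]/[HA] = 10^(-0.8276) = 0.149

[A⁻]/[HA] = 0.149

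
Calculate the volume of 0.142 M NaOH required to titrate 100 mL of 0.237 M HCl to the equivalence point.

At equivalence: moles acid = moles base. moles HCl = 0.237 × 100/1000 = 0.0237 mol. V_base = moles / 0.142 × 1000 = 166.9 mL.

V_{base} = 166.9 mL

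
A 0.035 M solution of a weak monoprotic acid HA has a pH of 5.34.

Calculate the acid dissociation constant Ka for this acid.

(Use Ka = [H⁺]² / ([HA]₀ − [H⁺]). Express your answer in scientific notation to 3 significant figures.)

[H⁺] = 10^(−pH) = 10^(−5.34) = 4.571e-06 M. For HA ⇌ H⁺ + A⁻, Ka = [H⁺][A⁻]/[HA] = [H⁺]² / ([HA]₀ − [H⁺]) = (4.571e-06)² / (0.035 − 4.571e-06) = 5.97e-10.

K_a = 5.97e-10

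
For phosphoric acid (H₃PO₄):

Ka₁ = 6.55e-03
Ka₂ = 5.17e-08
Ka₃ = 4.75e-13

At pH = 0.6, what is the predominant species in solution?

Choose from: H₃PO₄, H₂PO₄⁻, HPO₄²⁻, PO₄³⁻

pKa₁ = 2.18, pKa₂ = 7.29, pKa₃ = 12.32. For a polyprotic acid the predominant species crosses at each pKa: below pKa_n the protonated form dominates, above it the deprotonated form does. At pH = 0.6, the predominant species is H₃PO₄.

H₃PO₄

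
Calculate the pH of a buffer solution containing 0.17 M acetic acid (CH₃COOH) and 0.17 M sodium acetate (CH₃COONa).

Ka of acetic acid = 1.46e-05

pKa = -log(1.46e-05) = 4.84. pH = pKa + log([A⁻]/[HA]) = 4.84 + log(0.17/0.17)

pH = 4.84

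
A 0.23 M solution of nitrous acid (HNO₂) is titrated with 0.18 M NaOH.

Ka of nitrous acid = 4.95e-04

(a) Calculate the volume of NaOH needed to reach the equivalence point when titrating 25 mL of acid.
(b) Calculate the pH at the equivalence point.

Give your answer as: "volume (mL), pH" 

moles acid = 0.23 × 25/1000 = 0.00575 mol; V_base = moles/0.18 × 1000 = 31.9 mL. At equivalence only the conjugate base is present: [A⁻] = 0.00575/0.057 = 1.0098e-01 M. Kb = Kw/Ka = 2.02e-11; [OH⁻] = √(Kb × [A⁻]) = 1.4283e-06; pOH = 5.85; pH = 14 - pOH = 8.15.

V = 31.9 mL, pH = 8.15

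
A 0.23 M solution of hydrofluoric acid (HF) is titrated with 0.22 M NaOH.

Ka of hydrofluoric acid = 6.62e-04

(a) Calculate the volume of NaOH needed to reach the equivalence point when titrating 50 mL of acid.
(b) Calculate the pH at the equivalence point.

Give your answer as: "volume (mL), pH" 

moles acid = 0.23 × 50/1000 = 0.0115 mol; V_base = moles/0.22 × 1000 = 52.3 mL. At equivalence only the conjugate base is present: [A⁻] = 0.0115/0.102 = 1.1244e-01 M. Kb = Kw/Ka = 1.51e-11; [OH⁻] = √(Kb × [A⁻]) = 1.3033e-06; pOH = 5.88; pH = 14 - pOH = 8.12.

V = 52.3 mL, pH = 8.12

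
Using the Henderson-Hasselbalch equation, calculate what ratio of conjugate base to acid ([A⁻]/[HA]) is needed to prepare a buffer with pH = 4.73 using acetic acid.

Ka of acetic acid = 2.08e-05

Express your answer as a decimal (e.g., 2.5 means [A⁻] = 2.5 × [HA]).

pKa = -log(2.08e-05) = 4.6819. pH = pKa + log([A⁻]/[HA]), so log([A⁻]/[HA]) = pH − pKa = 4.73 − 4.6819 = 0.0481. [A⁻]/[HA] = 10^(0.0481) = 1.12

[A⁻]/[HA] = 1.12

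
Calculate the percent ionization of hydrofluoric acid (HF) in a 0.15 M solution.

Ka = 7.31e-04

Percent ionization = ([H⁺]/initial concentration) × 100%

Using Ka equilibrium: x² + Ka×x - Ka×C = 0. Solving: [H⁺] = 1.0112e-02. Percent = (1.0112e-02/0.15) × 100

Percent ionization = 6.74%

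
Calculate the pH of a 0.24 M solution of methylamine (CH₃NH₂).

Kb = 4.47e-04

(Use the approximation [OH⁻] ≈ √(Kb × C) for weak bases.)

[OH⁻] = √(Kb × C) = √(4.47e-04 × 0.24) = 1.0358e-02. pOH = 1.98, pH = 14 - pOH

pH = 12.02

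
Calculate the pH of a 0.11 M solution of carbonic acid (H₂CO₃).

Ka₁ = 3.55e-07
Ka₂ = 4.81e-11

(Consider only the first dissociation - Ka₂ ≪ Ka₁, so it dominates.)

First dissociation dominates. From Ka₁ = [H⁺][HA⁻]/[H₂A], x² + Ka₁·x − Ka₁·C = 0 with C = 0.11 M and Ka₁ = 3.55e-07. Solving: [H⁺] = (−Ka₁ + √(Ka₁² + 4·Ka₁·C)) / 2 = 1.9743e-04 M. pH = -log(1.9743e-04) = 3.70.

pH = 3.70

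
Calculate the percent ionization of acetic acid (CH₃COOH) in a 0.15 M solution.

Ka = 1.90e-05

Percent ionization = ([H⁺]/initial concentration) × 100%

Using Ka equilibrium: x² + Ka×x - Ka×C = 0. Solving: [H⁺] = 1.6787e-03. Percent = (1.6787e-03/0.15) × 100

Percent ionization = 1.12%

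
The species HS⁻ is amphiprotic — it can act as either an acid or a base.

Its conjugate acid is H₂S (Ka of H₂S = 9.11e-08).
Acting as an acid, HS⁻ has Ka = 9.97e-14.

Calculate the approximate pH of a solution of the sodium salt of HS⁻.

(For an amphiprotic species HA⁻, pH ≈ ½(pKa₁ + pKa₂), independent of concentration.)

pKa₁ = -log(9.11e-08) = 7.04; pKa₂ = -log(9.97e-14) = 13.00. For an amphiprotic species, pH ≈ ½(pKa₁ + pKa₂) = ½(7.04 + 13.00) = 10.02.

pH = 10.02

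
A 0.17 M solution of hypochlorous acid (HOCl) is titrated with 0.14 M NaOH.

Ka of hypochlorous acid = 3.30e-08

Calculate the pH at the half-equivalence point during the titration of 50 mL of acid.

At half-equivalence [HA] = [A⁻], so Henderson-Hasselbalch gives pH = pKa = -log(3.30e-08) = 7.48.

pH = pKa = 7.48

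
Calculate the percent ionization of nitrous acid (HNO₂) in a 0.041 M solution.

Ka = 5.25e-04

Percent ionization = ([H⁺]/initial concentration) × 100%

Using Ka equilibrium: x² + Ka×x - Ka×C = 0. Solving: [H⁺] = 4.3844e-03. Percent = (4.3844e-03/0.041) × 100

Percent ionization = 10.7%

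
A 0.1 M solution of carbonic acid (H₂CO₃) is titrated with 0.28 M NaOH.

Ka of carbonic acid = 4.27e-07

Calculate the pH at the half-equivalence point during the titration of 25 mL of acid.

At half-equivalence [HA] = [A⁻], so Henderson-Hasselbalch gives pH = pKa = -log(4.27e-07) = 6.37.

pH = pKa = 6.37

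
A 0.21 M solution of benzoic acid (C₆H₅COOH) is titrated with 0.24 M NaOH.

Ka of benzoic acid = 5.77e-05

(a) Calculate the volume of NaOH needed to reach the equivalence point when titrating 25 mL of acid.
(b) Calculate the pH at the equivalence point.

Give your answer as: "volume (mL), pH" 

moles acid = 0.21 × 25/1000 = 0.00525 mol; V_base = moles/0.24 × 1000 = 21.9 mL. At equivalence only the conjugate base is present: [A⁻] = 0.00525/0.047 = 1.1200e-01 M. Kb = Kw/Ka = 1.73e-10; [OH⁻] = √(Kb × [A⁻]) = 4.4058e-06; pOH = 5.36; pH = 14 - pOH = 8.64.

V = 21.9 mL, pH = 8.64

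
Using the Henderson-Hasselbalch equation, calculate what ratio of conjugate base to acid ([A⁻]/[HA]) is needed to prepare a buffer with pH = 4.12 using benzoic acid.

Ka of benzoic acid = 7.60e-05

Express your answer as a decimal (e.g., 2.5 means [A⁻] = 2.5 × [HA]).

pKa = -log(7.60e-05) = 4.1192. pH = pKa + log([A⁻]/[HA]), so log([A⁻]/[HA]) = pH − pKa = 4.12 − 4.1192 = 0.0008. [A⁻]/[HA] = 10^(0.0008) = 1.00

[A⁻]/[HA] = 1.00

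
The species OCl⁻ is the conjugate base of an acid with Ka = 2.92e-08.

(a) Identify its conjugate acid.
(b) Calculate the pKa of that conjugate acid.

(a) The conjugate acid is formed by adding one H⁺ to OCl⁻, giving HOCl. (b) pKa = -log(Ka) = -log(2.92e-08) = 7.53.

Conjugate acid: HOCl; pK_a = 7.53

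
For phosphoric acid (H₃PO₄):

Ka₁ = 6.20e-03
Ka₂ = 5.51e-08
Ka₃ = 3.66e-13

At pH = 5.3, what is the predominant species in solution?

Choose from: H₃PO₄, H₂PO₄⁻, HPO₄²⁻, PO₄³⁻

pKa₁ = 2.21, pKa₂ = 7.26, pKa₃ = 12.44. For a polyprotic acid the predominant species crosses at each pKa: below pKa_n the protonated form dominates, above it the deprotonated form does. At pH = 5.3, the predominant species is H₂PO₄⁻.

H₂PO₄⁻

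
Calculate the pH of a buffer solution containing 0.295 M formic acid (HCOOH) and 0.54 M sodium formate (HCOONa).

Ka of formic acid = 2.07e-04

pKa = -log(2.07e-04) = 3.68. pH = pKa + log([A⁻]/[HA]) = 3.68 + log(0.54/0.295)

pH = 3.95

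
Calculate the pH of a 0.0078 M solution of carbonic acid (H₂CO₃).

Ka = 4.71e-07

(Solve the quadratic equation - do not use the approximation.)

x² + Ka×x - Ka×C = 0. Using quadratic formula: [H⁺] = 6.0377e-05

pH = 4.22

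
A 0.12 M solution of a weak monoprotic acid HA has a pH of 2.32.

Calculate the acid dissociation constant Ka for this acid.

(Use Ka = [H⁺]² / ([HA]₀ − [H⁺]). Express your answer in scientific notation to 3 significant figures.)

[H⁺] = 10^(−pH) = 10^(−2.32) = 4.786e-03 M. For HA ⇌ H⁺ + A⁻, Ka = [H⁺][A⁻]/[HA] = [H⁺]² / ([HA]₀ − [H⁺]) = (4.786e-03)² / (0.12 − 4.786e-03) = 1.99e-04.

K_a = 1.99e-04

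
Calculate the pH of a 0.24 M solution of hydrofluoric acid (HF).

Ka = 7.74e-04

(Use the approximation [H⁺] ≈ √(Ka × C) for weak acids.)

[H⁺] = √(Ka × C) = √(7.74e-04 × 0.24) = 1.3629e-02. pH = -log(1.3629e-02)

pH = 1.87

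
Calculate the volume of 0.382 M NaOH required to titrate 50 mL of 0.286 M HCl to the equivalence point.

At equivalence: moles acid = moles base. moles HCl = 0.286 × 50/1000 = 0.0143 mol. V_base = moles / 0.382 × 1000 = 37.4 mL.

V_{base} = 37.4 mL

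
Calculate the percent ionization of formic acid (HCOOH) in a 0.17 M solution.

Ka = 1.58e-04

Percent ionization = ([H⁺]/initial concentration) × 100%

Using Ka equilibrium: x² + Ka×x - Ka×C = 0. Solving: [H⁺] = 5.1043e-03. Percent = (5.1043e-03/0.17) × 100

Percent ionization = 3%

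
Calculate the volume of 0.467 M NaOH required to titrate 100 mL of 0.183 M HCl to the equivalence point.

At equivalence: moles acid = moles base. moles HCl = 0.183 × 100/1000 = 0.0183 mol. V_base = moles / 0.467 × 1000 = 39.2 mL.

V_{base} = 39.2 mL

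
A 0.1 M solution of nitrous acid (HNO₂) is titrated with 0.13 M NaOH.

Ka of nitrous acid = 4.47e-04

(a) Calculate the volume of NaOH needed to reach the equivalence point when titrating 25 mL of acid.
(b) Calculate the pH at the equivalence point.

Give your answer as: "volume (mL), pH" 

moles acid = 0.1 × 25/1000 = 0.0025 mol; V_base = moles/0.13 × 1000 = 19.2 mL. At equivalence only the conjugate base is present: [A⁻] = 0.0025/0.044 = 5.6522e-02 M. Kb = Kw/Ka = 2.24e-11; [OH⁻] = √(Kb × [A⁻]) = 1.1245e-06; pOH = 5.95; pH = 14 - pOH = 8.05.

V = 19.2 mL, pH = 8.05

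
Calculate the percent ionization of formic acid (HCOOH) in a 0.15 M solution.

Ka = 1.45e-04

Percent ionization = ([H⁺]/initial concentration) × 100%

Using Ka equilibrium: x² + Ka×x - Ka×C = 0. Solving: [H⁺] = 4.5918e-03. Percent = (4.5918e-03/0.15) × 100

Percent ionization = 3.06%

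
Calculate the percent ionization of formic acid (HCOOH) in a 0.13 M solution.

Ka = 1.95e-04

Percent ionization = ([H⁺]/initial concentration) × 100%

Using Ka equilibrium: x² + Ka×x - Ka×C = 0. Solving: [H⁺] = 4.9383e-03. Percent = (4.9383e-03/0.13) × 100

Percent ionization = 3.8%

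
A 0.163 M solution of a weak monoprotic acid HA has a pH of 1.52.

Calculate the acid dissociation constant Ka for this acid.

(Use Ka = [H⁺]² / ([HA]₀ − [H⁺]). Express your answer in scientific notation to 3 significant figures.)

[H⁺] = 10^(−pH) = 10^(−1.52) = 3.020e-02 M. For HA ⇌ H⁺ + A⁻, Ka = [H⁺][A⁻]/[HA] = [H⁺]² / ([HA]₀ − [H⁺]) = (3.020e-02)² / (0.163 − 3.020e-02) = 6.87e-03.

K_a = 6.87e-03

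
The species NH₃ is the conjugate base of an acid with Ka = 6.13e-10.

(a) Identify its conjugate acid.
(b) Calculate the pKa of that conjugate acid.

(a) The conjugate acid is formed by adding one H⁺ to NH₃, giving NH₄⁺. (b) pKa = -log(Ka) = -log(6.13e-10) = 9.21.

Conjugate acid: NH₄⁺; pK_a = 9.21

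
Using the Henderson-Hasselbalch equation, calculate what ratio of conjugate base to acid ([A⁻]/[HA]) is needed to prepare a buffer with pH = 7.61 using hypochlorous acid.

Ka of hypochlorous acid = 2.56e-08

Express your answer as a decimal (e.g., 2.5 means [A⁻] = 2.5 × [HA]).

pKa = -log(2.56e-08) = 7.5918. pH = pKa + log([A⁻]/[HA]), so log([A⁻]/[HA]) = pH − pKa = 7.61 − 7.5918 = 0.0182. [A⁻]/[HA] = 10^(0.0182) = 1.04

[A⁻]/[HA] = 1.04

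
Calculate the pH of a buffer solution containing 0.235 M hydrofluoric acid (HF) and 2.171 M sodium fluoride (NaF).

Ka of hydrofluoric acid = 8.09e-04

pKa = -log(8.09e-04) = 3.09. pH = pKa + log([A⁻]/[HA]) = 3.09 + log(2.171/0.235)

pH = 4.06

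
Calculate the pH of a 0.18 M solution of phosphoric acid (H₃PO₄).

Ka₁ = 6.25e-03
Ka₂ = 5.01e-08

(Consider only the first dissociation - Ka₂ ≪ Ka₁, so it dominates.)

First dissociation dominates. From Ka₁ = [H⁺][HA⁻]/[H₂A], x² + Ka₁·x − Ka₁·C = 0 with C = 0.18 M and Ka₁ = 6.25e-03. Solving: [H⁺] = (−Ka₁ + √(Ka₁² + 4·Ka₁·C)) / 2 = 3.0561e-02 M. pH = -log(3.0561e-02) = 1.51.

pH = 1.51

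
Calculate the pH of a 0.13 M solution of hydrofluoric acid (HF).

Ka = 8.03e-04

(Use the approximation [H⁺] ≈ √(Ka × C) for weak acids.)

[H⁺] = √(Ka × C) = √(8.03e-04 × 0.13) = 1.0217e-02. pH = -log(1.0217e-02)

pH = 1.99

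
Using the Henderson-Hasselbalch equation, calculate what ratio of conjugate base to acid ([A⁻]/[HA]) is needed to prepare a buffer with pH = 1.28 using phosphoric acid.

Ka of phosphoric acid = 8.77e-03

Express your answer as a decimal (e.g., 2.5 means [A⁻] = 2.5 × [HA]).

pKa = -log(8.77e-03) = 2.0570. pH = pKa + log([A⁻]/[HA]), so log([A⁻]/[HA]) = pH − pKa = 1.28 − 2.0570 = -0.7770. [A⁻]/[HA] = 10^(-0.7770) = 0.167

[A⁻]/[HA] = 0.167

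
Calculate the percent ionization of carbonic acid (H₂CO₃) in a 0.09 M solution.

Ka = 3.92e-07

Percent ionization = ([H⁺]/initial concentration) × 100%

Using Ka equilibrium: x² + Ka×x - Ka×C = 0. Solving: [H⁺] = 1.8763e-04. Percent = (1.8763e-04/0.09) × 100

Percent ionization = 0.208%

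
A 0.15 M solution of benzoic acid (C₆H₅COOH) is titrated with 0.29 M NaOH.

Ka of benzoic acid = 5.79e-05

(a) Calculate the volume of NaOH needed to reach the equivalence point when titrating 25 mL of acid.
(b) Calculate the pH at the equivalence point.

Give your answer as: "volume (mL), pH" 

moles acid = 0.15 × 25/1000 = 0.00375 mol; V_base = moles/0.29 × 1000 = 12.9 mL. At equivalence only the conjugate base is present: [A⁻] = 0.00375/0.038 = 9.8864e-02 M. Kb = Kw/Ka = 1.73e-10; [OH⁻] = √(Kb × [A⁻]) = 4.1322e-06; pOH = 5.38; pH = 14 - pOH = 8.62.

V = 12.9 mL, pH = 8.62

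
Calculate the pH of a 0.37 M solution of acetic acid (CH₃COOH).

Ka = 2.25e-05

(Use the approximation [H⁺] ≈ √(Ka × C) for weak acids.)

[H⁺] = √(Ka × C) = √(2.25e-05 × 0.37) = 2.8853e-03. pH = -log(2.8853e-03)

pH = 2.54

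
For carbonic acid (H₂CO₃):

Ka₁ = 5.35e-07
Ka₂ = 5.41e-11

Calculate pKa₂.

pKa₂ = -log(Ka₂) = -log(5.41e-11) = 10.27.

pK_{a2} = 10.27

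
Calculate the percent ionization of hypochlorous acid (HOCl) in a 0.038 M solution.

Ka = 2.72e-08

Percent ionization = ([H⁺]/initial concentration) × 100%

Using Ka equilibrium: x² + Ka×x - Ka×C = 0. Solving: [H⁺] = 3.2136e-05. Percent = (3.2136e-05/0.038) × 100

Percent ionization = 0.0846%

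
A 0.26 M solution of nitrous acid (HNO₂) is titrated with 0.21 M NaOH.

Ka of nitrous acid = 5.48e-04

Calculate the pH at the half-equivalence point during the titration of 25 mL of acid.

At half-equivalence [HA] = [A⁻], so Henderson-Hasselbalch gives pH = pKa = -log(5.48e-04) = 3.26.

pH = pKa = 3.26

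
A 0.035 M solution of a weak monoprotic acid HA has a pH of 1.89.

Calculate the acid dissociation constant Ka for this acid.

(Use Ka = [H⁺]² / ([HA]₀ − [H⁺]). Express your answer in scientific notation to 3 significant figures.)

[H⁺] = 10^(−pH) = 10^(−1.89) = 1.288e-02 M. For HA ⇌ H⁺ + A⁻, Ka = [H⁺][A⁻]/[HA] = [H⁺]² / ([HA]₀ − [H⁺]) = (1.288e-02)² / (0.035 − 1.288e-02) = 7.50e-03.

K_a = 7.50e-03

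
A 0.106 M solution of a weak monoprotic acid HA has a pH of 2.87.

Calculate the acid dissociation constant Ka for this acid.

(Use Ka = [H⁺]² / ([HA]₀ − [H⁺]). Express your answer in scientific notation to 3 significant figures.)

[H⁺] = 10^(−pH) = 10^(−2.87) = 1.349e-03 M. For HA ⇌ H⁺ + A⁻, Ka = [H⁺][A⁻]/[HA] = [H⁺]² / ([HA]₀ − [H⁺]) = (1.349e-03)² / (0.106 − 1.349e-03) = 1.74e-05.

K_a = 1.74e-05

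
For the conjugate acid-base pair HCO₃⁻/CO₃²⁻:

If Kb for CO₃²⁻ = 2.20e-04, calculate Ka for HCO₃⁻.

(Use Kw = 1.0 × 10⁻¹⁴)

For a conjugate pair Ka × Kb = Kw, so Ka = Kw/Kb = 1.0 × 10⁻¹⁴ / 2.20e-04 = 4.55e-11.

K_a = 4.55e-11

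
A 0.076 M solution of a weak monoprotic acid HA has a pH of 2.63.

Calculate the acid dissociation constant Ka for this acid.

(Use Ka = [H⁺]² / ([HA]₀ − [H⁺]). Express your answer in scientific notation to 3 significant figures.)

[H⁺] = 10^(−pH) = 10^(−2.63) = 2.344e-03 M. For HA ⇌ H⁺ + A⁻, Ka = [H⁺][A⁻]/[HA] = [H⁺]² / ([HA]₀ − [H⁺]) = (2.344e-03)² / (0.076 − 2.344e-03) = 7.46e-05.

K_a = 7.46e-05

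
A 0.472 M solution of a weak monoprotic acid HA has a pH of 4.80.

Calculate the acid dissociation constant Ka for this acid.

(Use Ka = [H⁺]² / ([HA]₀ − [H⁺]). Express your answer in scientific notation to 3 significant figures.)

[H⁺] = 10^(−pH) = 10^(−4.80) = 1.585e-05 M. For HA ⇌ H⁺ + A⁻, Ka = [H⁺][A⁻]/[HA] = [H⁺]² / ([HA]₀ − [H⁺]) = (1.585e-05)² / (0.472 − 1.585e-05) = 5.32e-10.

K_a = 5.32e-10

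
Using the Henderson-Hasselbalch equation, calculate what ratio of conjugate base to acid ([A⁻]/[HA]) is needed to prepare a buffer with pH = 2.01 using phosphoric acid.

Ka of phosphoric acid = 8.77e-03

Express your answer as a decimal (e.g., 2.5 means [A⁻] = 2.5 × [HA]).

pKa = -log(8.77e-03) = 2.0570. pH = pKa + log([A⁻]/[HA]), so log([A⁻]/[HA]) = pH − pKa = 2.01 − 2.0570 = -0.0470. [A⁻]/[HA] = 10^(-0.0470) = 0.897

[A⁻]/[HA] = 0.897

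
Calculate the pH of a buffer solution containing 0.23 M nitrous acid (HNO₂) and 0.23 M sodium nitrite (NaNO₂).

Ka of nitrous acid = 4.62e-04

pKa = -log(4.62e-04) = 3.34. pH = pKa + log([A⁻]/[HA]) = 3.34 + log(0.23/0.23)

pH = 3.34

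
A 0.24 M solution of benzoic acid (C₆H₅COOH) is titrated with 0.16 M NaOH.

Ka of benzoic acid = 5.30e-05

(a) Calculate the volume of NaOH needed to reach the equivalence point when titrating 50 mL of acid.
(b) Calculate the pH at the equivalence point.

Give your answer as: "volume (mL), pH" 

moles acid = 0.24 × 50/1000 = 0.012 mol; V_base = moles/0.16 × 1000 = 75.0 mL. At equivalence only the conjugate base is present: [A⁻] = 0.012/0.125 = 9.6000e-02 M. Kb = Kw/Ka = 1.89e-10; [OH⁻] = √(Kb × [A⁻]) = 4.2560e-06; pOH = 5.37; pH = 14 - pOH = 8.63.

V = 75.0 mL, pH = 8.63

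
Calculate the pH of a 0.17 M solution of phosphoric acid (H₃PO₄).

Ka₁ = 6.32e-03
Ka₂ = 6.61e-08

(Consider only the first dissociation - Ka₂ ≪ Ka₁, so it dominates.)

First dissociation dominates. From Ka₁ = [H⁺][HA⁻]/[H₂A], x² + Ka₁·x − Ka₁·C = 0 with C = 0.17 M and Ka₁ = 6.32e-03. Solving: [H⁺] = (−Ka₁ + √(Ka₁² + 4·Ka₁·C)) / 2 = 2.9770e-02 M. pH = -log(2.9770e-02) = 1.53.

pH = 1.53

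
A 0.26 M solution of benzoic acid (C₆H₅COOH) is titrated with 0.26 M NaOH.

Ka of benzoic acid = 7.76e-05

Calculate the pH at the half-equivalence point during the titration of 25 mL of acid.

At half-equivalence [HA] = [A⁻], so Henderson-Hasselbalch gives pH = pKa = -log(7.76e-05) = 4.11.

pH = pKa = 4.11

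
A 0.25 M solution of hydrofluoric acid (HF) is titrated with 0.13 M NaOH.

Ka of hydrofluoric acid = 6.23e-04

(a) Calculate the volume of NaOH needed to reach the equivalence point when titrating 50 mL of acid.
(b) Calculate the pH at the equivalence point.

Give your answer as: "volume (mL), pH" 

moles acid = 0.25 × 50/1000 = 0.0125 mol; V_base = moles/0.13 × 1000 = 96.2 mL. At equivalence only the conjugate base is present: [A⁻] = 0.0125/0.146 = 8.5526e-02 M. Kb = Kw/Ka = 1.61e-11; [OH⁻] = √(Kb × [A⁻]) = 1.1717e-06; pOH = 5.93; pH = 14 - pOH = 8.07.

V = 96.2 mL, pH = 8.07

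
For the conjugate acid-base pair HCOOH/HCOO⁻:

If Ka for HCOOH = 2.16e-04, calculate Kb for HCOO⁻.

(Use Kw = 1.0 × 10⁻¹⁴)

For a conjugate pair Ka × Kb = Kw, so Kb = Kw/Ka = 1.0 × 10⁻¹⁴ / 2.16e-04 = 4.63e-11.

K_b = 4.63e-11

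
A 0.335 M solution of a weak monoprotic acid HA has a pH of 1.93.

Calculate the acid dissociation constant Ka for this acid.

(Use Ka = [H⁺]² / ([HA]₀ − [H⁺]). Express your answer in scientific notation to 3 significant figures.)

[H⁺] = 10^(−pH) = 10^(−1.93) = 1.175e-02 M. For HA ⇌ H⁺ + A⁻, Ka = [H⁺][A⁻]/[HA] = [H⁺]² / ([HA]₀ − [H⁺]) = (1.175e-02)² / (0.335 − 1.175e-02) = 4.27e-04.

K_a = 4.27e-04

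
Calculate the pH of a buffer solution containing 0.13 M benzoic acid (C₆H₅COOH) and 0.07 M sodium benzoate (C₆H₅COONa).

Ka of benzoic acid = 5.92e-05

pKa = -log(5.92e-05) = 4.23. pH = pKa + log([A⁻]/[HA]) = 4.23 + log(0.07/0.13)

pH = 3.96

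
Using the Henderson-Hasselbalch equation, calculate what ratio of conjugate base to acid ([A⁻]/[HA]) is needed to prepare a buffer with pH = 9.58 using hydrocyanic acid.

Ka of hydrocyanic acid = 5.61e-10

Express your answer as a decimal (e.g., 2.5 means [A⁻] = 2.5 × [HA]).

pKa = -log(5.61e-10) = 9.2510. pH = pKa + log([A⁻]/[HA]), so log([A⁻]/[HA]) = pH − pKa = 9.58 − 9.2510 = 0.3290. [A⁻]/[HA] = 10^(0.3290) = 2.13

[A⁻]/[HA] = 2.13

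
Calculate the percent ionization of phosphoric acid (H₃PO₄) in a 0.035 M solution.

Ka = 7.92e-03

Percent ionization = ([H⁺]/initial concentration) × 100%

Using Ka equilibrium: x² + Ka×x - Ka×C = 0. Solving: [H⁺] = 1.3154e-02. Percent = (1.3154e-02/0.035) × 100

Percent ionization = 37.6%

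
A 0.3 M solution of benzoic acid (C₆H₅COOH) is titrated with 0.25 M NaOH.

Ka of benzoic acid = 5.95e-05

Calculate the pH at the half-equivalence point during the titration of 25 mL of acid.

At half-equivalence [HA] = [A⁻], so Henderson-Hasselbalch gives pH = pKa = -log(5.95e-05) = 4.23.

pH = pKa = 4.23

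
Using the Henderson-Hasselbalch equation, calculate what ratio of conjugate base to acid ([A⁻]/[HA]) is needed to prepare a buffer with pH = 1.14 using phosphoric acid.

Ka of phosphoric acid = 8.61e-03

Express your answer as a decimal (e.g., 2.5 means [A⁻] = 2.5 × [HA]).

pKa = -log(8.61e-03) = 2.0650. pH = pKa + log([A⁻]/[HA]), so log([A⁻]/[HA]) = pH − pKa = 1.14 − 2.0650 = -0.9250. [A⁻]/[HA] = 10^(-0.9250) = 0.119

[A⁻]/[HA] = 0.119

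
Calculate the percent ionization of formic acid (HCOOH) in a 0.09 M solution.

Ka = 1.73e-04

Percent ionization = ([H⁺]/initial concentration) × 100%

Using Ka equilibrium: x² + Ka×x - Ka×C = 0. Solving: [H⁺] = 3.8603e-03. Percent = (3.8603e-03/0.09) × 100

Percent ionization = 4.29%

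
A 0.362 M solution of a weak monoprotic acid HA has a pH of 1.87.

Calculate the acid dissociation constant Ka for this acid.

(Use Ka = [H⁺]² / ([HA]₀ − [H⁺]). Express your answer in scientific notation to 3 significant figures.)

[H⁺] = 10^(−pH) = 10^(−1.87) = 1.349e-02 M. For HA ⇌ H⁺ + A⁻, Ka = [H⁺][A⁻]/[HA] = [H⁺]² / ([HA]₀ − [H⁺]) = (1.349e-02)² / (0.362 − 1.349e-02) = 5.22e-04.

K_a = 5.22e-04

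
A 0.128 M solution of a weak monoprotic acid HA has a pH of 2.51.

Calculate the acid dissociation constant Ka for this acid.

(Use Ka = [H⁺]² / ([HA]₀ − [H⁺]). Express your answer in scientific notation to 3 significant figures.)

[H⁺] = 10^(−pH) = 10^(−2.51) = 3.090e-03 M. For HA ⇌ H⁺ + A⁻, Ka = [H⁺][A⁻]/[HA] = [H⁺]² / ([HA]₀ − [H⁺]) = (3.090e-03)² / (0.128 − 3.090e-03) = 7.65e-05.

K_a = 7.65e-05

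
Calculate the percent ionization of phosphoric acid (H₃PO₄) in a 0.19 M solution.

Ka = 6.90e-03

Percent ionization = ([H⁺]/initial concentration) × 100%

Using Ka equilibrium: x² + Ka×x - Ka×C = 0. Solving: [H⁺] = 3.2922e-02. Percent = (3.2922e-02/0.19) × 100

Percent ionization = 17.3%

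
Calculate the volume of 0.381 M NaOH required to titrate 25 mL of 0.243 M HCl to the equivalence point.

At equivalence: moles acid = moles base. moles HCl = 0.243 × 25/1000 = 0.006075 mol. V_base = moles / 0.381 × 1000 = 15.9 mL.

V_{base} = 15.9 mL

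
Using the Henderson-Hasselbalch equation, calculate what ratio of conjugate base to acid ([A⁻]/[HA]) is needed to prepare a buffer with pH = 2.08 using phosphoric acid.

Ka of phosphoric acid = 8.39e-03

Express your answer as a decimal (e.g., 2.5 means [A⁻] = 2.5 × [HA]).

pKa = -log(8.39e-03) = 2.0762. pH = pKa + log([A⁻]/[HA]), so log([A⁻]/[HA]) = pH − pKa = 2.08 − 2.0762 = 0.0038. [A⁻]/[HA] = 10^(0.0038) = 1.01

[A⁻]/[HA] = 1.01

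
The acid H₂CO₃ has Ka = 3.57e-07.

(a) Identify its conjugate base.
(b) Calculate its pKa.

(a) The conjugate base is formed by removing one H⁺ from H₂CO₃, giving HCO₃⁻. (b) pKa = -log(Ka) = -log(3.57e-07) = 6.45.

Conjugate base: HCO₃⁻; pK_a = 6.45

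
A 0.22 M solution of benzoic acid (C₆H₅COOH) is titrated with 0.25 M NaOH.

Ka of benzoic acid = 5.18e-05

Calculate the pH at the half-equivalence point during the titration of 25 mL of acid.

At half-equivalence [HA] = [A⁻], so Henderson-Hasselbalch gives pH = pKa = -log(5.18e-05) = 4.29.

pH = pKa = 4.29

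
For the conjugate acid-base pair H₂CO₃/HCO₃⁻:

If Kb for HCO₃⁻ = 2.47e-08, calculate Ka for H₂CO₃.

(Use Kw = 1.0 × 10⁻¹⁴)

For a conjugate pair Ka × Kb = Kw, so Ka = Kw/Kb = 1.0 × 10⁻¹⁴ / 2.47e-08 = 4.05e-07.

K_a = 4.05e-07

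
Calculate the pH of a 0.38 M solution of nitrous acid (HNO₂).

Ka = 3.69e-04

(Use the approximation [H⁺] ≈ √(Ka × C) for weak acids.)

[H⁺] = √(Ka × C) = √(3.69e-04 × 0.38) = 1.1841e-02. pH = -log(1.1841e-02)

pH = 1.93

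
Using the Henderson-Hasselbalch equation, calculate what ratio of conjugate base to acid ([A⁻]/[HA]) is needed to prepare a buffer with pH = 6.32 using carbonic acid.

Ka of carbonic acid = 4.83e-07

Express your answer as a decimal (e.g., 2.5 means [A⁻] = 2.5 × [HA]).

pKa = -log(4.83e-07) = 6.3161. pH = pKa + log([A⁻]/[HA]), so log([A⁻]/[HA]) = pH − pKa = 6.32 − 6.3161 = 0.0039. [A⁻]/[HA] = 10^(0.0039) = 1.01

[A⁻]/[HA] = 1.01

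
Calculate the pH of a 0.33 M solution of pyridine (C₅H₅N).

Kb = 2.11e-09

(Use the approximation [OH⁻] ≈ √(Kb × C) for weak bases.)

[OH⁻] = √(Kb × C) = √(2.11e-09 × 0.33) = 2.6387e-05. pOH = 4.58, pH = 14 - pOH

pH = 9.42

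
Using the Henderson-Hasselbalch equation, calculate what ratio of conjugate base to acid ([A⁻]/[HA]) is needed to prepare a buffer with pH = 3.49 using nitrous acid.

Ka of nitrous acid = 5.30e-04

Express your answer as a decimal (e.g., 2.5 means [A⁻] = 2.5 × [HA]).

pKa = -log(5.30e-04) = 3.2757. pH = pKa + log([A⁻]/[HA]), so log([A⁻]/[HA]) = pH − pKa = 3.49 − 3.2757 = 0.2143. [A⁻]/[HA] = 10^(0.2143) = 1.64

[A⁻]/[HA] = 1.64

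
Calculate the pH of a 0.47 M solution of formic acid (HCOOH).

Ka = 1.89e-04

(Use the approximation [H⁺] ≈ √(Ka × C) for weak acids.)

[H⁺] = √(Ka × C) = √(1.89e-04 × 0.47) = 9.4250e-03. pH = -log(9.4250e-03)

pH = 2.03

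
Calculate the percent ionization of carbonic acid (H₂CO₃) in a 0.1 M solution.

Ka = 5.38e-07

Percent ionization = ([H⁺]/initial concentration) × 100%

Using Ka equilibrium: x² + Ka×x - Ka×C = 0. Solving: [H⁺] = 2.3168e-04. Percent = (2.3168e-04/0.1) × 100

Percent ionization = 0.232%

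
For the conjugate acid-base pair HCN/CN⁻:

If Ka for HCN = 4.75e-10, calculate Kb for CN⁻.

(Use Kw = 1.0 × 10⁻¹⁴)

For a conjugate pair Ka × Kb = Kw, so Kb = Kw/Ka = 1.0 × 10⁻¹⁴ / 4.75e-10 = 2.11e-05.

K_b = 2.11e-05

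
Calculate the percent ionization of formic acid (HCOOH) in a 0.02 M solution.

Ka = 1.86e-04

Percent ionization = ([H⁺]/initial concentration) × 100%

Using Ka equilibrium: x² + Ka×x - Ka×C = 0. Solving: [H⁺] = 1.8380e-03. Percent = (1.8380e-03/0.02) × 100

Percent ionization = 9.19%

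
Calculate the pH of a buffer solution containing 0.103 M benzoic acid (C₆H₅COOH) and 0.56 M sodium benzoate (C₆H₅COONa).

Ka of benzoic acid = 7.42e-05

pKa = -log(7.42e-05) = 4.13. pH = pKa + log([A⁻]/[HA]) = 4.13 + log(0.56/0.103)

pH = 4.86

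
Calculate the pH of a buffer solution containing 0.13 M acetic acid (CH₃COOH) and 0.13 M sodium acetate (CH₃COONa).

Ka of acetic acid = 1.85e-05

pKa = -log(1.85e-05) = 4.73. pH = pKa + log([A⁻]/[HA]) = 4.73 + log(0.13/0.13)

pH = 4.73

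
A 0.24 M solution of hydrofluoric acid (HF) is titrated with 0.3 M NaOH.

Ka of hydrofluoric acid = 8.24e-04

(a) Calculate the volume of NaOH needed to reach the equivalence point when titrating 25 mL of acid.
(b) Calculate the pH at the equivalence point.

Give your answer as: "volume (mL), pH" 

moles acid = 0.24 × 25/1000 = 0.006 mol; V_base = moles/0.3 × 1000 = 20.0 mL. At equivalence only the conjugate base is present: [A⁻] = 0.006/0.045 = 1.3333e-01 M. Kb = Kw/Ka = 1.21e-11; [OH⁻] = √(Kb × [A⁻]) = 1.2721e-06; pOH = 5.90; pH = 14 - pOH = 8.10.

V = 20.0 mL, pH = 8.10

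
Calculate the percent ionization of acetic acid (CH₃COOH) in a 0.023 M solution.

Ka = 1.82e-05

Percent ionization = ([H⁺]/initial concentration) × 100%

Using Ka equilibrium: x² + Ka×x - Ka×C = 0. Solving: [H⁺] = 6.3796e-04. Percent = (6.3796e-04/0.023) × 100

Percent ionization = 2.77%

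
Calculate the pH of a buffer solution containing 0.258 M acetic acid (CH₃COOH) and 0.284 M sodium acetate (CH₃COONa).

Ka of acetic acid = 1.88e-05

pKa = -log(1.88e-05) = 4.73. pH = pKa + log([A⁻]/[HA]) = 4.73 + log(0.284/0.258)

pH = 4.77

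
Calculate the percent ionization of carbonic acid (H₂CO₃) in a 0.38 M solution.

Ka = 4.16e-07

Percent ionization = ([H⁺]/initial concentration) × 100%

Using Ka equilibrium: x² + Ka×x - Ka×C = 0. Solving: [H⁺] = 3.9738e-04. Percent = (3.9738e-04/0.38) × 100

Percent ionization = 0.105%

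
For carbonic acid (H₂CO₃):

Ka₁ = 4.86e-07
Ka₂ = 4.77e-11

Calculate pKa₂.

pKa₂ = -log(Ka₂) = -log(4.77e-11) = 10.32.

pK_{a2} = 10.32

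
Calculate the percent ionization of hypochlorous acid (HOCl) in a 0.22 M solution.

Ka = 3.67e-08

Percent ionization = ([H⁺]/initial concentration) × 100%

Using Ka equilibrium: x² + Ka×x - Ka×C = 0. Solving: [H⁺] = 8.9837e-05. Percent = (8.9837e-05/0.22) × 100

Percent ionization = 0.0408%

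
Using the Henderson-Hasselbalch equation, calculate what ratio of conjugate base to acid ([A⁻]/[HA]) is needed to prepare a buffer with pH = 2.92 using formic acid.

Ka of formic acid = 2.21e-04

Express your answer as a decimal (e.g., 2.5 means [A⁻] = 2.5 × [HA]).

pKa = -log(2.21e-04) = 3.6556. pH = pKa + log([A⁻]/[HA]), so log([A⁻]/[HA]) = pH − pKa = 2.92 − 3.6556 = -0.7356. [A⁻]/[HA] = 10^(-0.7356) = 0.184

[A⁻]/[HA] = 0.184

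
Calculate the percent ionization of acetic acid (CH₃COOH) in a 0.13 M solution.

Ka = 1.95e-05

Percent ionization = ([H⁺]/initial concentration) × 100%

Using Ka equilibrium: x² + Ka×x - Ka×C = 0. Solving: [H⁺] = 1.5824e-03. Percent = (1.5824e-03/0.13) × 100

Percent ionization = 1.22%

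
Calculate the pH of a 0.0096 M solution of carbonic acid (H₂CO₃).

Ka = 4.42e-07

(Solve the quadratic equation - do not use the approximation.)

x² + Ka×x - Ka×C = 0. Using quadratic formula: [H⁺] = 6.4919e-05

pH = 4.19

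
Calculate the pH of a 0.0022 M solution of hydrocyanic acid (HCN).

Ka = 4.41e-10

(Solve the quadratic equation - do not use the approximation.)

x² + Ka×x - Ka×C = 0. Using quadratic formula: [H⁺] = 9.8477e-07

pH = 6.01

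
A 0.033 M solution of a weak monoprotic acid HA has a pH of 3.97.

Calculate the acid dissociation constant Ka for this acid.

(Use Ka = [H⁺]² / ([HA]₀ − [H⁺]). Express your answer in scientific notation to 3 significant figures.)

[H⁺] = 10^(−pH) = 10^(−3.97) = 1.072e-04 M. For HA ⇌ H⁺ + A⁻, Ka = [H⁺][A⁻]/[HA] = [H⁺]² / ([HA]₀ − [H⁺]) = (1.072e-04)² / (0.033 − 1.072e-04) = 3.49e-07.

K_a = 3.49e-07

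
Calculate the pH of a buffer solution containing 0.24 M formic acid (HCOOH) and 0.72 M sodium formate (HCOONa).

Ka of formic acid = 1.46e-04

pKa = -log(1.46e-04) = 3.84. pH = pKa + log([A⁻]/[HA]) = 3.84 + log(0.72/0.24)

pH = 4.31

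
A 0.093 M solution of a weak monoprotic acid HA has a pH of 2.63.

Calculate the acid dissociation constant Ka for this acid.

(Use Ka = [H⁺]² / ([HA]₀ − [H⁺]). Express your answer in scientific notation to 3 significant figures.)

[H⁺] = 10^(−pH) = 10^(−2.63) = 2.344e-03 M. For HA ⇌ H⁺ + A⁻, Ka = [H⁺][A⁻]/[HA] = [H⁺]² / ([HA]₀ − [H⁺]) = (2.344e-03)² / (0.093 − 2.344e-03) = 6.06e-05.

K_a = 6.06e-05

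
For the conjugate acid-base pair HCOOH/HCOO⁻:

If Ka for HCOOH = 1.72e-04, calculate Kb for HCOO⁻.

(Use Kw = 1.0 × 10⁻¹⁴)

For a conjugate pair Ka × Kb = Kw, so Kb = Kw/Ka = 1.0 × 10⁻¹⁴ / 1.72e-04 = 5.81e-11.

K_b = 5.81e-11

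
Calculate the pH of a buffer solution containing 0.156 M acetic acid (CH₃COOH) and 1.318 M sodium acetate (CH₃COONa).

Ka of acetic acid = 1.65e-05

pKa = -log(1.65e-05) = 4.78. pH = pKa + log([A⁻]/[HA]) = 4.78 + log(1.318/0.156)

pH = 5.71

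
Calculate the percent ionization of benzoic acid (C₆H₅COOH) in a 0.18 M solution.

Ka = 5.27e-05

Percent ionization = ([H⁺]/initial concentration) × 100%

Using Ka equilibrium: x² + Ka×x - Ka×C = 0. Solving: [H⁺] = 3.0537e-03. Percent = (3.0537e-03/0.18) × 100

Percent ionization = 1.7%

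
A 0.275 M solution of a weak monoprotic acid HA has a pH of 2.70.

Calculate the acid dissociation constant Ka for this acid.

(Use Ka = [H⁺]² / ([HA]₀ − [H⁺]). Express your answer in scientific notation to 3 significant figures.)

[H⁺] = 10^(−pH) = 10^(−2.70) = 1.995e-03 M. For HA ⇌ H⁺ + A⁻, Ka = [H⁺][A⁻]/[HA] = [H⁺]² / ([HA]₀ − [H⁺]) = (1.995e-03)² / (0.275 − 1.995e-03) = 1.46e-05.

K_a = 1.46e-05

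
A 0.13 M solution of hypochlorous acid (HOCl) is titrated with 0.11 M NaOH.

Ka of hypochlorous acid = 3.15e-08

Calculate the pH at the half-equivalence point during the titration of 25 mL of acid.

At half-equivalence [HA] = [A⁻], so Henderson-Hasselbalch gives pH = pKa = -log(3.15e-08) = 7.50.

pH = pKa = 7.50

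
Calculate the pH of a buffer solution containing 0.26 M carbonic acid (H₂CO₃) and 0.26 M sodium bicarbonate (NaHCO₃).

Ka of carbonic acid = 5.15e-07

pKa = -log(5.15e-07) = 6.29. pH = pKa + log([A⁻]/[HA]) = 6.29 + log(0.26/0.26)

pH = 6.29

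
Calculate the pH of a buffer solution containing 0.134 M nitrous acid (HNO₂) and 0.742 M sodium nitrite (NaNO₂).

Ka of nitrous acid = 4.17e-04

pKa = -log(4.17e-04) = 3.38. pH = pKa + log([A⁻]/[HA]) = 3.38 + log(0.742/0.134)

pH = 4.12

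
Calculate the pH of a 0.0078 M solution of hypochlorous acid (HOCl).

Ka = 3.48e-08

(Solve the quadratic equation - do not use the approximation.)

x² + Ka×x - Ka×C = 0. Using quadratic formula: [H⁺] = 1.6458e-05

pH = 4.78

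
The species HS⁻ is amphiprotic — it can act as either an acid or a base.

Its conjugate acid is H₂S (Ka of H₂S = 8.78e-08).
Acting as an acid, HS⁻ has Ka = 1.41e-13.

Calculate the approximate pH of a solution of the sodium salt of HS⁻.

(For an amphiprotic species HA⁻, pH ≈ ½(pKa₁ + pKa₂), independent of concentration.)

pKa₁ = -log(8.78e-08) = 7.06; pKa₂ = -log(1.41e-13) = 12.85. For an amphiprotic species, pH ≈ ½(pKa₁ + pKa₂) = ½(7.06 + 12.85) = 9.95.

pH = 9.95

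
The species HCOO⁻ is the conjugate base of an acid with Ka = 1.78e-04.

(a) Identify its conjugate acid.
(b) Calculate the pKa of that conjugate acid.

(a) The conjugate acid is formed by adding one H⁺ to HCOO⁻, giving HCOOH. (b) pKa = -log(Ka) = -log(1.78e-04) = 3.75.

Conjugate acid: HCOOH; pK_a = 3.75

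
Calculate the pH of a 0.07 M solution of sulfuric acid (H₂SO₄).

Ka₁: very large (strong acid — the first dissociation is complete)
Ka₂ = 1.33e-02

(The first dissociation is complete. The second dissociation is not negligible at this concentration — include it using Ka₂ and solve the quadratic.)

First dissociation is complete: [H⁺]₀ = [HSO₄⁻]₀ = C = 0.07 M. Second dissociation HSO₄⁻ ⇌ H⁺ + SO₄²⁻: let x = [SO₄²⁻]. Ka₂ = (C + x)·x / (C − x) = 1.33e-02 → x² + (C + Ka₂)·x − Ka₂·C = 0 → x² + 0.08330·x − 9.310e-04 = 0. x = (−0.08330 + √(0.08330² + 4 × 9.310e-04)) / 2 = 9.9806e-03 M. [H⁺] = C + x = 0.07 + 9.9806e-03 = 7.9981e-02 M. pH = -log(7.9981e-02) = 1.10.

pH = 1.10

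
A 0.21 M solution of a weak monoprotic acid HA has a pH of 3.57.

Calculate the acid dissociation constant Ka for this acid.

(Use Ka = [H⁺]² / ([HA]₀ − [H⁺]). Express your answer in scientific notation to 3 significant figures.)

[H⁺] = 10^(−pH) = 10^(−3.57) = 2.692e-04 M. For HA ⇌ H⁺ + A⁻, Ka = [H⁺][A⁻]/[HA] = [H⁺]² / ([HA]₀ − [H⁺]) = (2.692e-04)² / (0.21 − 2.692e-04) = 3.45e-07.

K_a = 3.45e-07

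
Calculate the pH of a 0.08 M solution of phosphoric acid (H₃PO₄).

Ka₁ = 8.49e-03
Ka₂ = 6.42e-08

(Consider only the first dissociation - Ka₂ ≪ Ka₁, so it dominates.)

First dissociation dominates. From Ka₁ = [H⁺][HA⁻]/[H₂A], x² + Ka₁·x − Ka₁·C = 0 with C = 0.08 M and Ka₁ = 8.49e-03. Solving: [H⁺] = (−Ka₁ + √(Ka₁² + 4·Ka₁·C)) / 2 = 2.2160e-02 M. pH = -log(2.2160e-02) = 1.65.

pH = 1.65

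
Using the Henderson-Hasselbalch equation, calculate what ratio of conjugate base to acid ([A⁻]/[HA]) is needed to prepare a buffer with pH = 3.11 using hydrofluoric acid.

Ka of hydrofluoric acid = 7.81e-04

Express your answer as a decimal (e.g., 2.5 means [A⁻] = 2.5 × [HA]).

pKa = -log(7.81e-04) = 3.1073. pH = pKa + log([A⁻]/[HA]), so log([A⁻]/[HA]) = pH − pKa = 3.11 − 3.1073 = 0.0027. [A⁻]/[HA] = 10^(0.0027) = 1.01

[A⁻]/[HA] = 1.01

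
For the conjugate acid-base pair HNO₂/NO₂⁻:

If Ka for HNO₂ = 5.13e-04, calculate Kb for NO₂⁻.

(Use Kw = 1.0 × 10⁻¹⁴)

For a conjugate pair Ka × Kb = Kw, so Kb = Kw/Ka = 1.0 × 10⁻¹⁴ / 5.13e-04 = 1.95e-11.

K_b = 1.95e-11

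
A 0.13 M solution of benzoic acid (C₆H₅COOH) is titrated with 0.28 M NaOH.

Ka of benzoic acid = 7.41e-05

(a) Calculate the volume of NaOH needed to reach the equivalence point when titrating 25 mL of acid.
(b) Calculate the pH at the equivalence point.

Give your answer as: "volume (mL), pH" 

moles acid = 0.13 × 25/1000 = 0.00325 mol; V_base = moles/0.28 × 1000 = 11.6 mL. At equivalence only the conjugate base is present: [A⁻] = 0.00325/0.037 = 8.8780e-02 M. Kb = Kw/Ka = 1.35e-10; [OH⁻] = √(Kb × [A⁻]) = 3.4614e-06; pOH = 5.46; pH = 14 - pOH = 8.54.

V = 11.6 mL, pH = 8.54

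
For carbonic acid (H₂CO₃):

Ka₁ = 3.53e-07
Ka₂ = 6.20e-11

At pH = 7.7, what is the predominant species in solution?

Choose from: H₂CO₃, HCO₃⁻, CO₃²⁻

pKa₁ = 6.45, pKa₂ = 10.21. For a polyprotic acid the predominant species crosses at each pKa: below pKa_n the protonated form dominates, above it the deprotonated form does. At pH = 7.7, the predominant species is HCO₃⁻.

HCO₃⁻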